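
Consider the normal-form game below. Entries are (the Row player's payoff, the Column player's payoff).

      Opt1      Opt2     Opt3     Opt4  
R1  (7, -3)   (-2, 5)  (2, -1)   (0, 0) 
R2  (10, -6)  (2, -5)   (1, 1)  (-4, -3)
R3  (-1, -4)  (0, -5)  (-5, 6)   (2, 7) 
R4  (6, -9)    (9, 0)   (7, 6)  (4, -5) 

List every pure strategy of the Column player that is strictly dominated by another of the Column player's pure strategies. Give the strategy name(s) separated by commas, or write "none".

Opt1

Opt3 strictly dominates Opt1 — R1: -1>-3, R2: 1>-6, R3: 6>-4, R4: 6>-9.
Opt2 is not dominated — it holds its own against Opt1 at R1 (5>-3); Opt3 at R1 (5>-1); Opt4 at R1 (5>0).
Opt3 is not dominated — it holds its own against Opt1 at R1 (-1>-3); Opt2 at R2 (1>-5); Opt4 at R2 (1>-3).
Nothing dominates Opt4: Opt1 at R1 (0>-3); Opt2 at R2 (-3>-5); Opt3 at R1 (0>-1).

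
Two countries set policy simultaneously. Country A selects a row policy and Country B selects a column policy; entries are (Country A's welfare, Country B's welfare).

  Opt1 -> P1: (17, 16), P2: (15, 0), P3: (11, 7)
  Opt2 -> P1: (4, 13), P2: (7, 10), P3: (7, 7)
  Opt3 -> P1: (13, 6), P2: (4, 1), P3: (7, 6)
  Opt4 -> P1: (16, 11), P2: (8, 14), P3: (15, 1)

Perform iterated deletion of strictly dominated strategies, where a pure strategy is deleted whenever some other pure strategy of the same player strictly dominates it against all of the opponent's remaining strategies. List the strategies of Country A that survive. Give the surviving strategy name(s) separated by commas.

Row Opt2 is eliminated: Opt1 beats it against every remaining column (P1: 17>4, P2: 15>7, P3: 11>7).
For Country A, Opt1 strictly dominates Opt3 on the remaining columns (P1: 17>13, P2: 15>4, P3: 11>7); eliminate Opt3.
Country B's strategy P3 is strictly dominated by P1 (Opt1: 16>7, Opt4: 11>1) and is removed.
For Country A, Opt1 strictly dominates Opt4 on the remaining columns (P1: 17>16, P2: 15>8); eliminate Opt4.
For Country B, P1 strictly dominates P2 on the remaining rows (Opt1: 16>0); eliminate P2.
Among the remaining strategies, none is strictly dominated by another pure strategy of the same player, so the elimination stops.
Surviving strategies — Country A: {Opt1}; Country B: {P1}.

Opt1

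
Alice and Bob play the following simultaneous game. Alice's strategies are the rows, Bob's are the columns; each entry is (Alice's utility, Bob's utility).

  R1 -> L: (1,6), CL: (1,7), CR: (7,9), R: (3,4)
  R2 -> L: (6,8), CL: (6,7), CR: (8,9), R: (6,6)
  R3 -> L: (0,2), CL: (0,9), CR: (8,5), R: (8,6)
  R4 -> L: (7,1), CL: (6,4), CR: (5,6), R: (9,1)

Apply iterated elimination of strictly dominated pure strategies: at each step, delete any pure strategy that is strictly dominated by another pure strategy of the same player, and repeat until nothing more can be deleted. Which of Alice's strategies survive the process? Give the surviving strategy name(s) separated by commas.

For Alice, R2 strictly dominates R1 on the remaining columns (L: 6>1, CL: 6>1, CR: 8>7, R: 6>3); eliminate R1.
For Bob, CR strictly dominates L on the remaining rows (R2: 9>8, R3: 5>2, R4: 6>1); eliminate L.
Bob's strategy R is strictly dominated by CL (R2: 7>6, R3: 9>6, R4: 4>1) and is removed.
Among the remaining strategies, none is strictly dominated by another pure strategy of the same player, so the elimination stops.
Surviving strategies — Alice: {R2, R3, R4}; Bob: {CL, CR}.

R2, R3, R4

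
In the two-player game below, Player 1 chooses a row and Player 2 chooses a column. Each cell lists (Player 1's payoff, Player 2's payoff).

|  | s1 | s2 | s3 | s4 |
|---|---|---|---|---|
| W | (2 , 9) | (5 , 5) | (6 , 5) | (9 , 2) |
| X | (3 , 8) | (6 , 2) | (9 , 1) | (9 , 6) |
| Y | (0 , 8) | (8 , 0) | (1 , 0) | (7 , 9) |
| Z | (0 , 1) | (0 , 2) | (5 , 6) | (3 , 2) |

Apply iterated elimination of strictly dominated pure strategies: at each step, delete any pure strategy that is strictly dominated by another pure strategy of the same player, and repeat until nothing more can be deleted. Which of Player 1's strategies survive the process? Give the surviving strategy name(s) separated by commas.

X

Player 1's strategy Z is strictly dominated by W (s1: 2>0, s2: 5>0, s3: 6>5, s4: 9>3) and is removed.
Column s2 is eliminated: s1 beats it against every remaining row (W: 9>5, X: 8>2, Y: 8>0).
Player 1's strategy Y is strictly dominated by W (s1: 2>0, s3: 6>1, s4: 9>7) and is removed.
Column s3 is eliminated: s1 beats it against every remaining row (W: 9>5, X: 8>1).
For Player 2, s1 strictly dominates s4 on the remaining rows (W: 9>2, X: 8>6); eliminate s4.
Player 1's strategy W is strictly dominated by X (s1: 3>2) and is removed.
Among the remaining strategies, none is strictly dominated by another pure strategy of the same player, so the elimination stops.
Surviving strategies — Player 1: {X}; Player 2: {s1}.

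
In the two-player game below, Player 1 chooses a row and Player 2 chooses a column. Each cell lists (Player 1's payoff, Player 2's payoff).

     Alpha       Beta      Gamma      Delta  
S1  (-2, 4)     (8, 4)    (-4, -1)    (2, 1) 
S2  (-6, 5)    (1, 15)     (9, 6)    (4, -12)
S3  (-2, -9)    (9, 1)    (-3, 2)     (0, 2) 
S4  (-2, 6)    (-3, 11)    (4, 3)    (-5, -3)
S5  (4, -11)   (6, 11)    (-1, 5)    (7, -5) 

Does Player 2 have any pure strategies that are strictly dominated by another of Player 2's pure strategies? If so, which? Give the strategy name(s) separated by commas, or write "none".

none

Alpha is not dominated — it holds its own against Beta at S1 (4=4); Gamma at S1 (4>-1); Delta at S1 (4>1).
Beta: no other strategy beats it everywhere (Alpha at S1 (4=4); Gamma at S1 (4>-1); Delta at S1 (4>1)).
Gamma is not dominated — it holds its own against Alpha at S2 (6>5); Beta at S3 (2>1); Delta at S2 (6>-12).
Delta is not dominated — it holds its own against Alpha at S3 (2>-9); Beta at S3 (2>1); Gamma at S1 (1>-1).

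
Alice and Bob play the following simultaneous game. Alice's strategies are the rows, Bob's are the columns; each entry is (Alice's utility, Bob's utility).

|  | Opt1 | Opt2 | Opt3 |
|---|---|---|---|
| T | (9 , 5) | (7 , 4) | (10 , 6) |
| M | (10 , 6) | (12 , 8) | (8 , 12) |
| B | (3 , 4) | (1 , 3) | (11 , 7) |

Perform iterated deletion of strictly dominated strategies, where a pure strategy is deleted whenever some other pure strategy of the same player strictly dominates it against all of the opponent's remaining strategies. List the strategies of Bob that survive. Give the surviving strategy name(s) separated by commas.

Bob's strategy Opt1 is strictly dominated by Opt3 (T: 6>5, M: 12>6, B: 7>4) and is removed.
For Bob, Opt3 strictly dominates Opt2 on the remaining rows (T: 6>4, M: 12>8, B: 7>3); eliminate Opt2.
Row T is eliminated: B beats it against every remaining column (Opt3: 11>10).
For Alice, B strictly dominates M on the remaining columns (Opt3: 11>8); eliminate M.
Among the remaining strategies, none is strictly dominated by another pure strategy of the same player, so the elimination stops.
Surviving strategies — Alice: {B}; Bob: {Opt3}.

Opt3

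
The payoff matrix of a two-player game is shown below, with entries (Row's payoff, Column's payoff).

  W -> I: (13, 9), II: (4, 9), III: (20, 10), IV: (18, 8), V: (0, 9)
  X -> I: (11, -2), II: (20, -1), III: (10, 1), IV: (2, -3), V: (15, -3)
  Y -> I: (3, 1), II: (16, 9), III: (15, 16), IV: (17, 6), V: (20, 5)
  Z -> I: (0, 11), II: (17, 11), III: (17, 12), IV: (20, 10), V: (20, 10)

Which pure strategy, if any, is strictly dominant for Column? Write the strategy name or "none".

III

III vs I: W: 10>9, X: 1>-2, Y: 16>1, Z: 12>11.
III vs II: W: 10>9, X: 1>-1, Y: 16>9, Z: 12>11.
III vs IV: W: 10>8, X: 1>-3, Y: 16>6, Z: 12>10.
III vs V: W: 10>9, X: 1>-3, Y: 16>5, Z: 12>10.
III strictly beats every other strategy against every opponent action, so it is strictly dominant.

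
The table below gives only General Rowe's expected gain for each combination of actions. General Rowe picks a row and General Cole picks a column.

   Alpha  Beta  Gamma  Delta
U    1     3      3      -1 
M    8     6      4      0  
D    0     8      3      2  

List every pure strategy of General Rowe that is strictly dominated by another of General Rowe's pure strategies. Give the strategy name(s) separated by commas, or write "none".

U

U: dominated, since M does at least as well everywhere (Alpha: 8>1, Beta: 6>3, Gamma: 4>3, Delta: 0>-1).
M is not dominated — it holds its own against U at Alpha (8>1); D at Alpha (8>0).
Nothing dominates D: U at Beta (8>3); M at Beta (8>6).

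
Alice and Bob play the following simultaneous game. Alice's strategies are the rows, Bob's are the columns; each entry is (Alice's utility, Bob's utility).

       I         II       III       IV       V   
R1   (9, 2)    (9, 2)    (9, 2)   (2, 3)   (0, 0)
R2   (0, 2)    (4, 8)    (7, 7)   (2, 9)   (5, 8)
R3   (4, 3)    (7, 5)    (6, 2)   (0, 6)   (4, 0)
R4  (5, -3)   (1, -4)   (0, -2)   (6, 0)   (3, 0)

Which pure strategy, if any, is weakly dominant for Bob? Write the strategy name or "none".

IV vs I: R1: 3>2, R2: 9>2, R3: 6>3, R4: 0>-3.
IV vs II: R1: 3>2, R2: 9>8, R3: 6>5, R4: 0>-4.
IV vs III: R1: 3>2, R2: 9>7, R3: 6>2, R4: 0>-2.
IV vs V: R1: 3>0, R2: 9>8, R3: 6>0, R4: 0=0.
IV is at least as good as every other strategy against every opponent action, so it is weakly dominant.

IV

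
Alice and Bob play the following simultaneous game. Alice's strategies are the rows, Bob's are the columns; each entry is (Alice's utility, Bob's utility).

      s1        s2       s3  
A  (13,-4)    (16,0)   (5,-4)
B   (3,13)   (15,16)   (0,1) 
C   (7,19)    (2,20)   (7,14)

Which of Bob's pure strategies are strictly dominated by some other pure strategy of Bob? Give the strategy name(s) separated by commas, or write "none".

s1, s3

s1 is strictly dominated by s2 (A: 0>-4, B: 16>13, C: 20>19).
Nothing dominates s2: s1 at A (0>-4); s3 at A (0>-4).
s3 is strictly dominated by s2 (A: 0>-4, B: 16>1, C: 20>14).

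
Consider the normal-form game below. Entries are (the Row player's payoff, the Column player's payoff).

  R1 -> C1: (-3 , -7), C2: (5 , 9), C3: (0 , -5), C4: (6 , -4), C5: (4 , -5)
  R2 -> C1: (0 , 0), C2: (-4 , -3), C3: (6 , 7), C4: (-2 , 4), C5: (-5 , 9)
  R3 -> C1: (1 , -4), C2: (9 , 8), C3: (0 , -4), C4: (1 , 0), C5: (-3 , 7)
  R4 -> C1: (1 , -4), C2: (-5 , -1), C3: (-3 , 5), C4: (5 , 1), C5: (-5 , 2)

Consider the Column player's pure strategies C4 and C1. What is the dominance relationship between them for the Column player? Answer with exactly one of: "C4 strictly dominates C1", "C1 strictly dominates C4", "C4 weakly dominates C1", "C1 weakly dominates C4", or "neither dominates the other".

C4 strictly dominates C1

C4's payoffs vs C1's, by the Row player's action — R1: -4>-7, R2: 4>0, R3: 0>-4, R4: 1>-4.
C4 gives a strictly higher payoff against each opponent action, so C4 strictly dominates C1.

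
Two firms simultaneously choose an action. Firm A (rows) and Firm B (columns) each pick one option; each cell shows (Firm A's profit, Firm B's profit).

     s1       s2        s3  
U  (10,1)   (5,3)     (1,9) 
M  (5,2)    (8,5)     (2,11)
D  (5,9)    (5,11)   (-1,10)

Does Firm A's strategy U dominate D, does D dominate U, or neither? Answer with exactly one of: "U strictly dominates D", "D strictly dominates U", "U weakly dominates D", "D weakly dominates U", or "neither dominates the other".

Compare U to D across each choice by Firm B: s1: 10>5, s2: 5=5, s3: 1>-1.
U is at least as good everywhere and strictly better somewhere (tied only at s2), so U weakly but not strictly dominates D.

U weakly dominates D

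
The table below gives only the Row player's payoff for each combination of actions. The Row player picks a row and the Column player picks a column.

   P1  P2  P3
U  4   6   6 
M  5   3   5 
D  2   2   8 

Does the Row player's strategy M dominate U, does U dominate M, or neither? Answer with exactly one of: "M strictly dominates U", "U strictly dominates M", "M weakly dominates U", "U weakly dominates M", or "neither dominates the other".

M's payoffs vs U's, by the Column player's action — P1: 5>4, P2: 3<6, P3: 5<6.
M does better at P1 but worse at P2, P3; neither strategy dominates the other.

neither dominates the other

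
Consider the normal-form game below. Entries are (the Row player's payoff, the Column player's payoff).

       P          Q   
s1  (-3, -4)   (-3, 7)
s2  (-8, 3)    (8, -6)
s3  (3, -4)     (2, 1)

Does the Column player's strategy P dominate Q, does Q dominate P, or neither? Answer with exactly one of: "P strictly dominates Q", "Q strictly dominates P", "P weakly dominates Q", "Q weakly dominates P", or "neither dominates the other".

Compare P to Q across each opponent action: s1: -4<7, s2: 3>-6, s3: -4<1.
P does better at s2 but worse at s1, s3; neither strategy dominates the other.

neither dominates the other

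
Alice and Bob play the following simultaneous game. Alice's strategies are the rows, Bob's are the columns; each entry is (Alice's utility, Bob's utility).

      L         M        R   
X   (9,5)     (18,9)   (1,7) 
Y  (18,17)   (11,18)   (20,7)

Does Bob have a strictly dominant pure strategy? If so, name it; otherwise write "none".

M vs L: X: 9>5, Y: 18>17.
M vs R: X: 9>7, Y: 18>7.
M strictly beats every other strategy against every opponent action, so it is strictly dominant.

M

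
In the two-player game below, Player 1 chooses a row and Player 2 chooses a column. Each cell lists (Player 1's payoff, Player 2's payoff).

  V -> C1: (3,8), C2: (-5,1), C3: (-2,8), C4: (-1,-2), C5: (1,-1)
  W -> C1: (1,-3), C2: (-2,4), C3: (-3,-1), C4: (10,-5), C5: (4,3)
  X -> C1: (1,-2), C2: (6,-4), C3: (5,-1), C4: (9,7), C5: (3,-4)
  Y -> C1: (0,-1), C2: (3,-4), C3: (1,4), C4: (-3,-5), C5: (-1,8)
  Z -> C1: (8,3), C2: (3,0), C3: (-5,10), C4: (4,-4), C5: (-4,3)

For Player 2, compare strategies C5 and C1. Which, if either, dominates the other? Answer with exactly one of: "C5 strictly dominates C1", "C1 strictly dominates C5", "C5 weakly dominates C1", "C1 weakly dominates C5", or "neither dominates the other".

Compare C5 to C1 across each choice by Player 1: V: -1<8, W: 3>-3, X: -4<-2, Y: 8>-1, Z: 3=3.
C5 does better at W, Y but worse at V, X; neither strategy dominates the other.

neither dominates the other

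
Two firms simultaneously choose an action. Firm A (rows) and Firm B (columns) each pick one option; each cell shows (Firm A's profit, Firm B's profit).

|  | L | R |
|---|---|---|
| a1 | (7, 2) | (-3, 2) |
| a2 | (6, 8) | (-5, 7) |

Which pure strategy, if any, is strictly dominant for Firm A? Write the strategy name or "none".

a1 vs a2: L: 7>6, R: -3>-5.
a1 strictly beats every other strategy against every opponent action, so it is strictly dominant.

a1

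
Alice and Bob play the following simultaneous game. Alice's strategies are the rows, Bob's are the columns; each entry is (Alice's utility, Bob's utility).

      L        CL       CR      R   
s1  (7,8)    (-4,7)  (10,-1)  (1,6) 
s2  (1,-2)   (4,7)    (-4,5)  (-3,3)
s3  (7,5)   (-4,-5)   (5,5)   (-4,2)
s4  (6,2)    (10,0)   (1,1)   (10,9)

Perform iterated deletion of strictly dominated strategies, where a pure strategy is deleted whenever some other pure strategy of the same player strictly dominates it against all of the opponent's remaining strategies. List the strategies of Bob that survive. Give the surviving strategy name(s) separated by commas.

For Alice, s4 strictly dominates s2 on the remaining columns (L: 6>1, CL: 10>4, CR: 1>-4, R: 10>-3); eliminate s2.
Column CL is eliminated: L beats it against every remaining row (s1: 8>7, s3: 5>-5, s4: 2>0).
Among the remaining strategies, none is strictly dominated by another pure strategy of the same player, so the elimination stops.
Surviving strategies — Alice: {s1, s3, s4}; Bob: {L, CR, R}.

L, CR, R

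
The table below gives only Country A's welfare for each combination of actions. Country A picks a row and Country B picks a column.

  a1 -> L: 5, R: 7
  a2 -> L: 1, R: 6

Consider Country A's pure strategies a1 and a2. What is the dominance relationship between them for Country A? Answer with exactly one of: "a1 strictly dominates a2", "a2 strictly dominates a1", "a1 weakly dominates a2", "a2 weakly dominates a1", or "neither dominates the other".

a1 strictly dominates a2

Compare a1 to a2 across each choice by Country B: L: 5>1, R: 7>6.
Every comparison favours a1, so a1 strictly dominates a2.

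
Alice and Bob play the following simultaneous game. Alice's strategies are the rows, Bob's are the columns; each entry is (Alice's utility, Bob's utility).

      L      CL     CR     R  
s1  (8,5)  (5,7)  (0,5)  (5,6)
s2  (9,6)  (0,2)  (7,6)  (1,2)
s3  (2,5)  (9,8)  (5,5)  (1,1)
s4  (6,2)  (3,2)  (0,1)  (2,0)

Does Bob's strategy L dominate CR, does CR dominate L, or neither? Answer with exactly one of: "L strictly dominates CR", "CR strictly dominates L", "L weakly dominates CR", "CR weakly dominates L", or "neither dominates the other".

L's payoffs vs CR's, by Alice's action — s1: 5=5, s2: 6=6, s3: 5=5, s4: 2>1.
L is at least as good everywhere and strictly better somewhere (tied only at s1, s2, s3), so L weakly but not strictly dominates CR.

L weakly dominates CR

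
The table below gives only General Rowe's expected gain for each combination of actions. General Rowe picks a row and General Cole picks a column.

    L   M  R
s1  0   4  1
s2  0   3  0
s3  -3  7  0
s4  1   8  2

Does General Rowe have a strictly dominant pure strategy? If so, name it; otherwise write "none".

s4

s4 vs s1: L: 1>0, M: 8>4, R: 2>1.
s4 vs s2: L: 1>0, M: 8>3, R: 2>0.
s4 vs s3: L: 1>-3, M: 8>7, R: 2>0.
s4 strictly beats every other strategy against every opponent action, so it is strictly dominant.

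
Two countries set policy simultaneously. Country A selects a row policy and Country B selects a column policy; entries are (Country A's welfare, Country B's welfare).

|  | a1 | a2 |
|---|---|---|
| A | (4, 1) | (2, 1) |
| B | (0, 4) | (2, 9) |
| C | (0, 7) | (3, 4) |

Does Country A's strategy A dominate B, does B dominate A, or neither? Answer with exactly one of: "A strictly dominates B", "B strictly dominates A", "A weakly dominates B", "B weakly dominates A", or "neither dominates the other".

A's payoffs vs B's, by Country B's action — a1: 4>0, a2: 2=2.
A is at least as good everywhere and strictly better somewhere (tied only at a2), so A weakly but not strictly dominates B.

A weakly dominates B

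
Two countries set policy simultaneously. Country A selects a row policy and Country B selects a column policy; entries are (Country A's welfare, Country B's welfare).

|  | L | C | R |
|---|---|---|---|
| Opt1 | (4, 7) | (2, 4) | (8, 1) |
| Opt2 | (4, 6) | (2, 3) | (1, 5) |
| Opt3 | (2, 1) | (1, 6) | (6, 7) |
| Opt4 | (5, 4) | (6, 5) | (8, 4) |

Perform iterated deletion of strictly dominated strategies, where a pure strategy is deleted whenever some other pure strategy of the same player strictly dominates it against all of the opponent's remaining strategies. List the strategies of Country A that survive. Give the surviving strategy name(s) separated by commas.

Opt4

Row Opt2 is eliminated: Opt4 beats it against every remaining column (L: 5>4, C: 6>2, R: 8>1).
For Country A, Opt1 strictly dominates Opt3 on the remaining columns (L: 4>2, C: 2>1, R: 8>6); eliminate Opt3.
For Country B, C strictly dominates R on the remaining rows (Opt1: 4>1, Opt4: 5>4); eliminate R.
Row Opt1 is eliminated: Opt4 beats it against every remaining column (L: 5>4, C: 6>2).
Country B's strategy L is strictly dominated by C (Opt4: 5>4) and is removed.
Among the remaining strategies, none is strictly dominated by another pure strategy of the same player, so the elimination stops.
Surviving strategies — Country A: {Opt4}; Country B: {C}.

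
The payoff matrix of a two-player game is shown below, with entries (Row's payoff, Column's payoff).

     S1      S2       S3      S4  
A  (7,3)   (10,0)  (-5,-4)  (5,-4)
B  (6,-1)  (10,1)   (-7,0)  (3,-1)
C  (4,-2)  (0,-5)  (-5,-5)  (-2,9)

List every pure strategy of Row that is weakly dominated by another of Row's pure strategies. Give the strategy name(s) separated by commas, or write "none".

B, C

A is not dominated — it holds its own against B at S1 (7>6); C at S1 (7>4).
B is weakly dominated by A (S1: 7>6, S2: 10=10, S3: -5>-7, S4: 5>3).
C: dominated, since A does at least as well everywhere (S1: 7>4, S2: 10>0, S3: -5=-5, S4: 5>-2).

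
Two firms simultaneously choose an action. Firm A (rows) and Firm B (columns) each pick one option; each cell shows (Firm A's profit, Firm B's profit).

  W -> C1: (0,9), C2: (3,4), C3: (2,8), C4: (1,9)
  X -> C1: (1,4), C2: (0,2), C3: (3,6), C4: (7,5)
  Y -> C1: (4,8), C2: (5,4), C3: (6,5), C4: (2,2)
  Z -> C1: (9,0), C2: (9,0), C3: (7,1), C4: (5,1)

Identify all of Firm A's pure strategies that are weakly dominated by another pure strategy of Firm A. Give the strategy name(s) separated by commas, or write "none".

Y weakly dominates W — C1: 4>0, C2: 5>3, C3: 6>2, C4: 2>1.
Nothing dominates X: W at C1 (1>0); Y at C4 (7>2); Z at C4 (7>5).
Y is weakly dominated by Z (C1: 9>4, C2: 9>5, C3: 7>6, C4: 5>2).
Z is not dominated — it holds its own against W at C1 (9>0); X at C1 (9>1); Y at C1 (9>4).

W, Y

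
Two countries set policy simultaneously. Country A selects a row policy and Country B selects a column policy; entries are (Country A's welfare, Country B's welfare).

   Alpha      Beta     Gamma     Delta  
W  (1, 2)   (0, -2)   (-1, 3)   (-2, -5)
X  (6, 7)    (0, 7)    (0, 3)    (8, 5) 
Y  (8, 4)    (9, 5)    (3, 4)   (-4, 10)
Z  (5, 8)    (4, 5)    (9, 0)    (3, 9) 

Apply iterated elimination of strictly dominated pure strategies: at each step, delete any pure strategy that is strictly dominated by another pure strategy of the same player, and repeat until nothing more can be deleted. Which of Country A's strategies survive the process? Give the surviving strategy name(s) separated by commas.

X, Y, Z

For Country A, Z strictly dominates W on the remaining columns (Alpha: 5>1, Beta: 4>0, Gamma: 9>-1, Delta: 3>-2); eliminate W.
For Country B, Beta strictly dominates Gamma on the remaining rows (X: 7>3, Y: 5>4, Z: 5>0); eliminate Gamma.
Among the remaining strategies, none is strictly dominated by another pure strategy of the same player, so the elimination stops.
Surviving strategies — Country A: {X, Y, Z}; Country B: {Alpha, Beta, Delta}.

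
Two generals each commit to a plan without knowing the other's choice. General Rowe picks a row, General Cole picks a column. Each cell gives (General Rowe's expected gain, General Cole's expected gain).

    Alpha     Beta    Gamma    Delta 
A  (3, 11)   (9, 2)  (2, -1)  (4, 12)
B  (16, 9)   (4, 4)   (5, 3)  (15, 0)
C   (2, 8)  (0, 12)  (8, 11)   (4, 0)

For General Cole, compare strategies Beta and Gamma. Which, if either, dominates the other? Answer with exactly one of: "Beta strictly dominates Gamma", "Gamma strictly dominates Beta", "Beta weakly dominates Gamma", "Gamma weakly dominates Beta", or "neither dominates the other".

Beta strictly dominates Gamma

Beta's payoffs vs Gamma's, by General Rowe's action — A: 2>-1, B: 4>3, C: 12>11.
Beta gives a strictly higher payoff against every action of General Rowe, so Beta strictly dominates Gamma.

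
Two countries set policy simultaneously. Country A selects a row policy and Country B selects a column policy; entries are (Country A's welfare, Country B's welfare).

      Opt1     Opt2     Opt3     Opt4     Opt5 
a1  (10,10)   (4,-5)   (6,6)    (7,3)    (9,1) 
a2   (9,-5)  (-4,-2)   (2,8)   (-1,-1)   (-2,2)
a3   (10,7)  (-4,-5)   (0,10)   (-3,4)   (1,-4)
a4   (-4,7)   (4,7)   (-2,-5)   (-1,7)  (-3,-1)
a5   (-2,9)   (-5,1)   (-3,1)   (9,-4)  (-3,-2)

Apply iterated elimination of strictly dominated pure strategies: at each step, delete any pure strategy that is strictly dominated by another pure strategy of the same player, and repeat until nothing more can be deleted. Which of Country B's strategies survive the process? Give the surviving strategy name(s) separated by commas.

Country A's strategy a2 is strictly dominated by a1 (Opt1: 10>9, Opt2: 4>-4, Opt3: 6>2, Opt4: 7>-1, Opt5: 9>-2) and is removed.
For Country B, Opt1 strictly dominates Opt5 on the remaining rows (a1: 10>1, a3: 7>-4, a4: 7>-1, a5: 9>-2); eliminate Opt5.
Among the remaining strategies, none is strictly dominated by another pure strategy of the same player, so the elimination stops.
Surviving strategies — Country A: {a1, a3, a4, a5}; Country B: {Opt1, Opt2, Opt3, Opt4}.

Opt1, Opt2, Opt3, Opt4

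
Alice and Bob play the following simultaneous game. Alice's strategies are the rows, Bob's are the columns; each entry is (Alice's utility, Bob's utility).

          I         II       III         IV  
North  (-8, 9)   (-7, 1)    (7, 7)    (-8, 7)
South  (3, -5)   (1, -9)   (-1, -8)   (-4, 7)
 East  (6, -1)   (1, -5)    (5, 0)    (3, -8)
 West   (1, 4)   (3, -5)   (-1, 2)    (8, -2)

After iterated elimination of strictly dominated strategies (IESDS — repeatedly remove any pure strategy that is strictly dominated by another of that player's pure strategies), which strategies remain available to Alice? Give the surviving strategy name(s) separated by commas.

For Bob, I strictly dominates II on the remaining rows (North: 9>1, South: -5>-9, East: -1>-5, West: 4>-5); eliminate II.
Row South is eliminated: East beats it against every remaining column (I: 6>3, III: 5>-1, IV: 3>-4).
Bob's strategy IV is strictly dominated by I (North: 9>7, East: -1>-8, West: 4>-2) and is removed.
For Alice, East strictly dominates West on the remaining columns (I: 6>1, III: 5>-1); eliminate West.
Among the remaining strategies, none is strictly dominated by another pure strategy of the same player, so the elimination stops.
Surviving strategies — Alice: {North, East}; Bob: {I, III}.

North, East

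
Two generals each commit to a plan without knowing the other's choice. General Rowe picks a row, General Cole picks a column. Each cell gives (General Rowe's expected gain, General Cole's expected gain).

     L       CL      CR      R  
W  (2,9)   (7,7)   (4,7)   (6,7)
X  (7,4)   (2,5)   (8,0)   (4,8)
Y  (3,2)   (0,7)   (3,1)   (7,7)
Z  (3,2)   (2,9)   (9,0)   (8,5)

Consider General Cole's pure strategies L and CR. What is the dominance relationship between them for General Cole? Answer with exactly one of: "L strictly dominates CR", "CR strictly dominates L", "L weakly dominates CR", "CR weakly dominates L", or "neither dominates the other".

L's payoffs vs CR's, by General Rowe's action — W: 9>7, X: 4>0, Y: 2>1, Z: 2>0.
Every comparison favours L, so L strictly dominates CR.

L strictly dominates CR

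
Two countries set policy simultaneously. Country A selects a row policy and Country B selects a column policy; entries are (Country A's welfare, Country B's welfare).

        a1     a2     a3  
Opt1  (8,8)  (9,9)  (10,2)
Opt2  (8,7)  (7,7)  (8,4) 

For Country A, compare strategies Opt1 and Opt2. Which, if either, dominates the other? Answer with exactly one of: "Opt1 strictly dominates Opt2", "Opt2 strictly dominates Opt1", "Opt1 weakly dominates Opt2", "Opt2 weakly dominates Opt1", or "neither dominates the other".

Opt1 weakly dominates Opt2

Opt1's payoffs vs Opt2's, by Country B's action — a1: 8=8, a2: 9>7, a3: 10>8.
Opt1 is at least as good everywhere and strictly better somewhere (tied only at a1), so Opt1 weakly but not strictly dominates Opt2.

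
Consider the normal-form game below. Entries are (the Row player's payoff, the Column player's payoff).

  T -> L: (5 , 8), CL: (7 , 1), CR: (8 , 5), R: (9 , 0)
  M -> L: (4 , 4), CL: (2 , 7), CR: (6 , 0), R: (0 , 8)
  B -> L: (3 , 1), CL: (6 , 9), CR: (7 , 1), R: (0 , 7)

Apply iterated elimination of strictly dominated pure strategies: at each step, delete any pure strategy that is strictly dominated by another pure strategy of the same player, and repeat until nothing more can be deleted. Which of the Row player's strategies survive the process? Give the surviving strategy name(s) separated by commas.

The Row player's strategy M is strictly dominated by T (L: 5>4, CL: 7>2, CR: 8>6, R: 9>0) and is removed.
For the Row player, T strictly dominates B on the remaining columns (L: 5>3, CL: 7>6, CR: 8>7, R: 9>0); eliminate B.
Column CL is eliminated: L beats it against every remaining row (T: 8>1).
For the Column player, L strictly dominates CR on the remaining rows (T: 8>5); eliminate CR.
Column R is eliminated: L beats it against every remaining row (T: 8>0).
Among the remaining strategies, none is strictly dominated by another pure strategy of the same player, so the elimination stops.
Surviving strategies — the Row player: {T}; the Column player: {L}.

T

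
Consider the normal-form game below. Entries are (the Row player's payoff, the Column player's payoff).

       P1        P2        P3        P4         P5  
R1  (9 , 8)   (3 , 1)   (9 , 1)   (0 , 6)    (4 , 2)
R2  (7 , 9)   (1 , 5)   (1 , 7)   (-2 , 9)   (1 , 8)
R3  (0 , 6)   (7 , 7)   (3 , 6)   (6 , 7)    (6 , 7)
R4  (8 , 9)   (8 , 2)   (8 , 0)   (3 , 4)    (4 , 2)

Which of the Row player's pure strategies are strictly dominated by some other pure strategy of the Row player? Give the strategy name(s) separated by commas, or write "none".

Nothing dominates R1: R2 at P1 (9>7); R3 at P1 (9>0); R4 at P1 (9>8).
R2: dominated, since R1 does at least as well everywhere (P1: 9>7, P2: 3>1, P3: 9>1, P4: 0>-2, P5: 4>1).
Nothing dominates R3: R1 at P2 (7>3); R2 at P2 (7>1); R4 at P4 (6>3).
Nothing dominates R4: R1 at P2 (8>3); R2 at P1 (8>7); R3 at P1 (8>0).

R2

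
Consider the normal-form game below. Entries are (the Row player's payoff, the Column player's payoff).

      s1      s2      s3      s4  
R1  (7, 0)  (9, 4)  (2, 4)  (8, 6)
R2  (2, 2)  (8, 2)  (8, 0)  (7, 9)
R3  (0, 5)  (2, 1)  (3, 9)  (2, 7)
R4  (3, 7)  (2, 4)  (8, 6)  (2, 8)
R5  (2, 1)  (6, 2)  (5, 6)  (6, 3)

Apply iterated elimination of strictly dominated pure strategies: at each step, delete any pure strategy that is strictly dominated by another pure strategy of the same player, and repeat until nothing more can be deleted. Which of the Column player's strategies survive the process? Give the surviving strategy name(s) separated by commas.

s4

For the Row player, R2 strictly dominates R3 on the remaining columns (s1: 2>0, s2: 8>2, s3: 8>3, s4: 7>2); eliminate R3.
Column s1 is eliminated: s4 beats it against every remaining row (R1: 6>0, R2: 9>2, R4: 8>7, R5: 3>1).
Row R5 is eliminated: R2 beats it against every remaining column (s2: 8>6, s3: 8>5, s4: 7>6).
Column s2 is eliminated: s4 beats it against every remaining row (R1: 6>4, R2: 9>2, R4: 8>4).
Column s3 is eliminated: s4 beats it against every remaining row (R1: 6>4, R2: 9>0, R4: 8>6).
For the Row player, R1 strictly dominates R2 on the remaining columns (s4: 8>7); eliminate R2.
The Row player's strategy R4 is strictly dominated by R1 (s4: 8>2) and is removed.
Among the remaining strategies, none is strictly dominated by another pure strategy of the same player, so the elimination stops.
Surviving strategies — the Row player: {R1}; the Column player: {s4}.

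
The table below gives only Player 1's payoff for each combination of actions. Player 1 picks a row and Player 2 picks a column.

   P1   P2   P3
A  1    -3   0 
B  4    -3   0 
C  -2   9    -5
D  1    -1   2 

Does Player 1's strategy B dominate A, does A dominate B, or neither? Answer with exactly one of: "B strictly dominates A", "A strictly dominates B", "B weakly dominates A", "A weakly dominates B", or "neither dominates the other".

B weakly dominates A

B's payoffs vs A's, by Player 2's action — P1: 4>1, P2: -3=-3, P3: 0=0.
B is at least as good everywhere and strictly better somewhere (tied only at P2, P3), so B weakly but not strictly dominates A.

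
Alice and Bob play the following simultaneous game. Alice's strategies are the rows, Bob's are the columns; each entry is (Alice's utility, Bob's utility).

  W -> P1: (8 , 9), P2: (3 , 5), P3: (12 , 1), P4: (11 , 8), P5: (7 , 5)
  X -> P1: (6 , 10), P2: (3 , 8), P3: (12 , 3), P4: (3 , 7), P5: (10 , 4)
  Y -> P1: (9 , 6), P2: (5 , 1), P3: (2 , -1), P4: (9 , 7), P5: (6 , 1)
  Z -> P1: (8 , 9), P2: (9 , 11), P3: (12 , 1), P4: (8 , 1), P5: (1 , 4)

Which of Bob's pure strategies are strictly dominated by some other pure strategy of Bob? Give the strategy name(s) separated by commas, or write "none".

P3, P5

Nothing dominates P1: P2 at W (9>5); P3 at W (9>1); P4 at W (9>8); P5 at W (9>5).
Nothing dominates P2: P1 at Z (11>9); P3 at W (5>1); P4 at X (8>7); P5 at W (5=5).
P3: dominated, since P1 does at least as well everywhere (W: 9>1, X: 10>3, Y: 6>-1, Z: 9>1).
P4 is not dominated — it holds its own against P1 at Y (7>6); P2 at W (8>5); P3 at W (8>1); P5 at W (8>5).
P5: dominated, since P1 does at least as well everywhere (W: 9>5, X: 10>4, Y: 6>1, Z: 9>4).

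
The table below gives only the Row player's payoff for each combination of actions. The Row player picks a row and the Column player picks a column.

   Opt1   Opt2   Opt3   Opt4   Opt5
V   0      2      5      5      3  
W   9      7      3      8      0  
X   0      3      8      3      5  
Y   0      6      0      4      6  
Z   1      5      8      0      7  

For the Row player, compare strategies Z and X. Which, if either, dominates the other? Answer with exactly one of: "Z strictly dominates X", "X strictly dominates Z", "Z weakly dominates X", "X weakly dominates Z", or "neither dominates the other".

Compare Z to X across each choice by the Column player: Opt1: 1>0, Opt2: 5>3, Opt3: 8=8, Opt4: 0<3, Opt5: 7>5.
Z does better at Opt1, Opt2, Opt5 but worse at Opt4; neither strategy dominates the other.

neither dominates the other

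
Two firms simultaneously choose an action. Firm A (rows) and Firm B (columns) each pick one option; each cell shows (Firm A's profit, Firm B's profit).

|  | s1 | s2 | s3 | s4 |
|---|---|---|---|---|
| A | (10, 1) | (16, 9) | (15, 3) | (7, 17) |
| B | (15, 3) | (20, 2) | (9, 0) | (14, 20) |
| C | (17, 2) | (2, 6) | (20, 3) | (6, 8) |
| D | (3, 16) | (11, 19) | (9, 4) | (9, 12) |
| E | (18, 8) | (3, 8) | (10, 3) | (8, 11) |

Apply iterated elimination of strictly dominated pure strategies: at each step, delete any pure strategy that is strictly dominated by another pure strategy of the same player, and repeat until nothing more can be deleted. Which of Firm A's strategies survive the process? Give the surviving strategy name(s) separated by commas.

B

Column s3 is eliminated: s2 beats it against every remaining row (A: 9>3, B: 2>0, C: 6>3, D: 19>4, E: 8>3).
Firm A's strategy A is strictly dominated by B (s1: 15>10, s2: 20>16, s4: 14>7) and is removed.
For Firm A, E strictly dominates C on the remaining columns (s1: 18>17, s2: 3>2, s4: 8>6); eliminate C.
Row D is eliminated: B beats it against every remaining column (s1: 15>3, s2: 20>11, s4: 14>9).
Column s1 is eliminated: s4 beats it against every remaining row (B: 20>3, E: 11>8).
Row E is eliminated: B beats it against every remaining column (s2: 20>3, s4: 14>8).
For Firm B, s4 strictly dominates s2 on the remaining rows (B: 20>2); eliminate s2.
Among the remaining strategies, none is strictly dominated by another pure strategy of the same player, so the elimination stops.
Surviving strategies — Firm A: {B}; Firm B: {s4}.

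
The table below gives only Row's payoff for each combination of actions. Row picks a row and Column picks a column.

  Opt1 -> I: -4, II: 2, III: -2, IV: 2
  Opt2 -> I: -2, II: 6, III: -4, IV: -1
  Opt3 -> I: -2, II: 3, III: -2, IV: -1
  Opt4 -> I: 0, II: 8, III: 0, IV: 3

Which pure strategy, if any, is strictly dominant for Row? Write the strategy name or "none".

Opt4

Opt4 vs Opt1: I: 0>-4, II: 8>2, III: 0>-2, IV: 3>2.
Opt4 vs Opt2: I: 0>-2, II: 8>6, III: 0>-4, IV: 3>-1.
Opt4 vs Opt3: I: 0>-2, II: 8>3, III: 0>-2, IV: 3>-1.
Opt4 strictly beats every other strategy against every opponent action, so it is strictly dominant.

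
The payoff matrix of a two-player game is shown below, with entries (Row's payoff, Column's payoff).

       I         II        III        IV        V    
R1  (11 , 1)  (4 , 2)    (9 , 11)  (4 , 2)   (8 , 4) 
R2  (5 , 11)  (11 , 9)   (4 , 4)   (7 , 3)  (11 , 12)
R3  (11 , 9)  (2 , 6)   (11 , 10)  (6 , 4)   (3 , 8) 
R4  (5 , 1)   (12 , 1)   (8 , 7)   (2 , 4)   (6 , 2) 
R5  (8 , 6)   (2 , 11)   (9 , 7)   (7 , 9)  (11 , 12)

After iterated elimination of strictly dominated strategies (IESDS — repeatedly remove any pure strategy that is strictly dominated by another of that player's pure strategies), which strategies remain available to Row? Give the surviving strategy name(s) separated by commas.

R1, R2, R3, R5

Column's strategy II is strictly dominated by V (R1: 4>2, R2: 12>9, R3: 8>6, R4: 2>1, R5: 12>11) and is removed.
Row's strategy R4 is strictly dominated by R1 (I: 11>5, III: 9>8, IV: 4>2, V: 8>6) and is removed.
For Column, V strictly dominates IV on the remaining rows (R1: 4>2, R2: 12>3, R3: 8>4, R5: 12>9); eliminate IV.
Among the remaining strategies, none is strictly dominated by another pure strategy of the same player, so the elimination stops.
Surviving strategies — Row: {R1, R2, R3, R5}; Column: {I, III, V}.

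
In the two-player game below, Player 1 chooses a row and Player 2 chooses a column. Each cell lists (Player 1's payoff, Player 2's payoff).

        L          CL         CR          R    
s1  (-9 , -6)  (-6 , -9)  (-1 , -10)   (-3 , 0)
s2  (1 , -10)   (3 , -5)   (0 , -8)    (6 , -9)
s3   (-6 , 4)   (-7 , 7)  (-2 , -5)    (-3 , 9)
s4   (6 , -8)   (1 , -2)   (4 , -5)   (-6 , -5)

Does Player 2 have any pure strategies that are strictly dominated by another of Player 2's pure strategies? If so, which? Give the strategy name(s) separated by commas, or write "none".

L, CR

R strictly dominates L — s1: 0>-6, s2: -9>-10, s3: 9>4, s4: -5>-8.
CL: no other strategy beats it everywhere (L at s2 (-5>-10); CR at s1 (-9>-10); R at s2 (-5>-9)).
CR: dominated, since CL does at least as well everywhere (s1: -9>-10, s2: -5>-8, s3: 7>-5, s4: -2>-5).
R is not dominated — it holds its own against L at s1 (0>-6); CL at s1 (0>-9); CR at s1 (0>-10).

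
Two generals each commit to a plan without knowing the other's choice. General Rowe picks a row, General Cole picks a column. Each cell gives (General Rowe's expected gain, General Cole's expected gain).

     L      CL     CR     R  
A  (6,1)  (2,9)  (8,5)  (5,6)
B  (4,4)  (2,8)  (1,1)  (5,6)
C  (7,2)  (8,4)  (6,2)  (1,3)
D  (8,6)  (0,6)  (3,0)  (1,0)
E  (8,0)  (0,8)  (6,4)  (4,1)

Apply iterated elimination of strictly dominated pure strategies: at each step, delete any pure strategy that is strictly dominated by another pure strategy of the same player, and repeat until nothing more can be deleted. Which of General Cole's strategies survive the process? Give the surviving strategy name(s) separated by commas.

L, CL

General Cole's strategy CR is strictly dominated by CL (A: 9>5, B: 8>1, C: 4>2, D: 6>0, E: 8>4) and is removed.
Column R is eliminated: CL beats it against every remaining row (A: 9>6, B: 8>6, C: 4>3, D: 6>0, E: 8>1).
General Rowe's strategy A is strictly dominated by C (L: 7>6, CL: 8>2) and is removed.
For General Rowe, C strictly dominates B on the remaining columns (L: 7>4, CL: 8>2); eliminate B.
Among the remaining strategies, none is strictly dominated by another pure strategy of the same player, so the elimination stops.
Surviving strategies — General Rowe: {C, D, E}; General Cole: {L, CL}.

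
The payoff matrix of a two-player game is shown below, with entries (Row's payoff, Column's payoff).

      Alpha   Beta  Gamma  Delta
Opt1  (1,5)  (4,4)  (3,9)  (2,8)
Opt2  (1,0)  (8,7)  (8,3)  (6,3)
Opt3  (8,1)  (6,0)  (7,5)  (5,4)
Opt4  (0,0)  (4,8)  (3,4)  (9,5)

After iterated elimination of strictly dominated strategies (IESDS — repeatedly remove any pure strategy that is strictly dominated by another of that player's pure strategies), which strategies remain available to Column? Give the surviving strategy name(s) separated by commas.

Beta

Row's strategy Opt1 is strictly dominated by Opt3 (Alpha: 8>1, Beta: 6>4, Gamma: 7>3, Delta: 5>2) and is removed.
Column Alpha is eliminated: Gamma beats it against every remaining row (Opt2: 3>0, Opt3: 5>1, Opt4: 4>0).
Row's strategy Opt3 is strictly dominated by Opt2 (Beta: 8>6, Gamma: 8>7, Delta: 6>5) and is removed.
For Column, Beta strictly dominates Gamma on the remaining rows (Opt2: 7>3, Opt4: 8>4); eliminate Gamma.
For Column, Beta strictly dominates Delta on the remaining rows (Opt2: 7>3, Opt4: 8>5); eliminate Delta.
For Row, Opt2 strictly dominates Opt4 on the remaining columns (Beta: 8>4); eliminate Opt4.
Among the remaining strategies, none is strictly dominated by another pure strategy of the same player, so the elimination stops.
Surviving strategies — Row: {Opt2}; Column: {Beta}.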